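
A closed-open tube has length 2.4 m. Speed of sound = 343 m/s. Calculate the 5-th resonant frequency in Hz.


Given values:
  Tube type: closed-open, L = 2.4 m, c = 343 m/s, n = 5
Formula: f_n = (2n - 1) * c / (4 * L)
Compute 2n - 1 = 2*5 - 1 = 9
Compute 4 * L = 4 * 2.4 = 9.6
f = 9 * 343 / 9.6
f = 321.56

321.56 Hz


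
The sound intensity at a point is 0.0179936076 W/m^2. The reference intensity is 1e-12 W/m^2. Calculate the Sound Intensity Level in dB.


Given values:
  I = 0.0179936076 W/m^2
  I_ref = 1e-12 W/m^2
Formula: SIL = 10 * log10(I / I_ref)
Compute ratio: I / I_ref = 17993607600
Compute log10: log10(17993607600) = 10.255118
Multiply: SIL = 10 * 10.255118 = 102.55

102.55 dB


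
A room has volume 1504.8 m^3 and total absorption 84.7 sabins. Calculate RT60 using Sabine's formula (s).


Given values:
  V = 1504.8 m^3
  A = 84.7 sabins
Formula: RT60 = 0.161 * V / A
Numerator: 0.161 * 1504.8 = 242.2728
RT60 = 242.2728 / 84.7 = 2.86

2.86 s


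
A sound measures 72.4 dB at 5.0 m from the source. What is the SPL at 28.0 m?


Given values:
  SPL1 = 72.4 dB, r1 = 5.0 m, r2 = 28.0 m
Formula: SPL2 = SPL1 - 20 * log10(r2 / r1)
Compute ratio: r2 / r1 = 28.0 / 5.0 = 5.6
Compute log10: log10(5.6) = 0.748188
Compute drop: 20 * 0.748188 = 14.9638
SPL2 = 72.4 - 14.9638 = 57.44

57.44 dB


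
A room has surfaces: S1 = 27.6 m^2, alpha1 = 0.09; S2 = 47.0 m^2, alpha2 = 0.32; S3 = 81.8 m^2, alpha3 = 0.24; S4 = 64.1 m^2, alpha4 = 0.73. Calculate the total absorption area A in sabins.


Given surfaces:
  Surface 1: 27.6 * 0.09 = 2.484
  Surface 2: 47.0 * 0.32 = 15.04
  Surface 3: 81.8 * 0.24 = 19.632
  Surface 4: 64.1 * 0.73 = 46.793
Formula: A = sum(Si * alpha_i)
A = 2.484 + 15.04 + 19.632 + 46.793
A = 83.95

83.95 sabins


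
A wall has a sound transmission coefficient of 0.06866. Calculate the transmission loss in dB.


Given values:
  tau = 0.06866
Formula: TL = 10 * log10(1 / tau)
Compute 1 / tau = 1 / 0.06866 = 14.5645
Compute log10(14.5645) = 1.163296
TL = 10 * 1.163296 = 11.63

11.63 dB


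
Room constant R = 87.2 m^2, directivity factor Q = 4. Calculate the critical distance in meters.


Given values:
  R = 87.2 m^2, Q = 4
Formula: d_c = 0.141 * sqrt(Q * R)
Compute Q * R = 4 * 87.2 = 348.8
Compute sqrt(348.8) = 18.6762
d_c = 0.141 * 18.6762 = 2.633

2.633 m


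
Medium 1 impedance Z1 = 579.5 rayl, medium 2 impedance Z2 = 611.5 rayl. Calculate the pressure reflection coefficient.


Given values:
  Z1 = 579.5 rayl, Z2 = 611.5 rayl
Formula: R = (Z2 - Z1) / (Z2 + Z1)
Numerator: Z2 - Z1 = 611.5 - 579.5 = 32.0
Denominator: Z2 + Z1 = 611.5 + 579.5 = 1191.0
R = 32.0 / 1191.0 = 0.0269

0.0269


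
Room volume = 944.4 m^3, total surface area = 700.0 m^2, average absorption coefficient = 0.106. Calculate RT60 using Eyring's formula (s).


Given values:
  V = 944.4 m^3, S = 700.0 m^2, alpha = 0.106
Formula: RT60 = 0.161 * V / (-S * ln(1 - alpha))
Compute ln(1 - 0.106) = ln(0.894) = -0.11205
Denominator: -700.0 * -0.11205 = 78.435
Numerator: 0.161 * 944.4 = 152.0484
RT60 = 152.0484 / 78.435 = 1.939

1.939 s


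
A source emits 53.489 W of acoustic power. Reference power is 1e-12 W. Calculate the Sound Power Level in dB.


Given values:
  W = 53.489 W
  W_ref = 1e-12 W
Formula: SWL = 10 * log10(W / W_ref)
Compute ratio: W / W_ref = 53489000000000
Compute log10: log10(53489000000000) = 13.728264
Multiply: SWL = 10 * 13.728264 = 137.28

137.28 dB


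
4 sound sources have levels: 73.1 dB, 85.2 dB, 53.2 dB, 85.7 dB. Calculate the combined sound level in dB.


Formula: L_total = 10 * log10( sum(10^(Li/10)) )
  Source 1: 10^(73.1/10) = 20417379.4467
  Source 2: 10^(85.2/10) = 331131121.4826
  Source 3: 10^(53.2/10) = 208929.6131
  Source 4: 10^(85.7/10) = 371535229.0972
Sum of linear values = 723292659.6396
L_total = 10 * log10(723292659.6396) = 88.59

88.59 dB


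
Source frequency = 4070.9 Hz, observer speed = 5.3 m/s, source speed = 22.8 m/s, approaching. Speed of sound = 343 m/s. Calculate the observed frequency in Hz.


Given values:
  f_s = 4070.9 Hz, v_o = 5.3 m/s, v_s = 22.8 m/s
  Direction: approaching
Formula: f_o = f_s * (c + v_o) / (c - v_s)
Numerator: c + v_o = 343 + 5.3 = 348.3
Denominator: c - v_s = 343 - 22.8 = 320.2
f_o = 4070.9 * 348.3 / 320.2 = 4428.15

4428.15 Hz


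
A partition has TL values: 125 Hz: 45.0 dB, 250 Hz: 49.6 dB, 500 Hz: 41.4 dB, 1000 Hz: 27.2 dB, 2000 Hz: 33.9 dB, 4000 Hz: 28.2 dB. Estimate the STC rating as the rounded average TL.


Given TL values at each frequency:
  125 Hz: 45.0 dB
  250 Hz: 49.6 dB
  500 Hz: 41.4 dB
  1000 Hz: 27.2 dB
  2000 Hz: 33.9 dB
  4000 Hz: 28.2 dB
Formula: STC ~ round(average of TL values)
Sum = 45.0 + 49.6 + 41.4 + 27.2 + 33.9 + 28.2 = 225.3
Average = 225.3 / 6 = 37.55
Rounded: 38

38


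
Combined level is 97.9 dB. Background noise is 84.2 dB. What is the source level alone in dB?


Given values:
  L_total = 97.9 dB, L_bg = 84.2 dB
Formula: L_source = 10 * log10(10^(L_total/10) - 10^(L_bg/10))
Convert to linear:
  10^(97.9/10) = 6165950018.6148
  10^(84.2/10) = 263026799.1895
Difference: 6165950018.6148 - 263026799.1895 = 5902923219.4253
L_source = 10 * log10(5902923219.4253) = 97.71

97.71 dB


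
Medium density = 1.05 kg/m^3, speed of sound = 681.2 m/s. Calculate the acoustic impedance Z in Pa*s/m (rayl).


Given values:
  rho = 1.05 kg/m^3
  c = 681.2 m/s
Formula: Z = rho * c
Z = 1.05 * 681.2
Z = 715.26

715.26 rayl


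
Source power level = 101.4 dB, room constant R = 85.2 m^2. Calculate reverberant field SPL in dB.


Given values:
  Lw = 101.4 dB, R = 85.2 m^2
Formula: SPL = Lw + 10 * log10(4 / R)
Compute 4 / R = 4 / 85.2 = 0.046948
Compute 10 * log10(0.046948) = -13.2838
SPL = 101.4 + (-13.2838) = 88.12

88.12 dB


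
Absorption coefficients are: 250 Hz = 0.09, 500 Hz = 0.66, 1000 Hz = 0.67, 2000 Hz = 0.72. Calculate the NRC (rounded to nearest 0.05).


Given values:
  a_250 = 0.09, a_500 = 0.66
  a_1000 = 0.67, a_2000 = 0.72
Formula: NRC = (a250 + a500 + a1000 + a2000) / 4
Sum = 0.09 + 0.66 + 0.67 + 0.72 = 2.14
NRC = 2.14 / 4 = 0.535
Rounded to nearest 0.05: 0.55

0.55


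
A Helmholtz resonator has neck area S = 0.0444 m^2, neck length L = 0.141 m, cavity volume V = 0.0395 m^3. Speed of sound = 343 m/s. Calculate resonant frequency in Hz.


Given values:
  S = 0.0444 m^2, L = 0.141 m, V = 0.0395 m^3, c = 343 m/s
Formula: f = (c / (2*pi)) * sqrt(S / (V * L))
Compute V * L = 0.0395 * 0.141 = 0.0055695
Compute S / (V * L) = 0.0444 / 0.0055695 = 7.972
Compute sqrt(7.972) = 2.823473
Compute c / (2*pi) = 343 / 6.283185 = 54.590148
f = 54.590148 * 2.823473 = 154.13

154.13 Hz


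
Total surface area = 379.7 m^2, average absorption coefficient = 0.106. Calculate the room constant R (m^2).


Given values:
  S = 379.7 m^2, alpha = 0.106
Formula: R = S * alpha / (1 - alpha)
Numerator: 379.7 * 0.106 = 40.2482
Denominator: 1 - 0.106 = 0.894
R = 40.2482 / 0.894 = 45.02

45.02 m^2


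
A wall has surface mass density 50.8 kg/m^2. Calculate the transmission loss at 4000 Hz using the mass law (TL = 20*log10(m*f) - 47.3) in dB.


Given values:
  m = 50.8 kg/m^2, f = 4000 Hz
Formula: TL = 20 * log10(m * f) - 47.3
Compute m * f = 50.8 * 4000 = 203200.0
Compute log10(203200.0) = 5.307924
Compute 20 * 5.307924 = 106.1585
TL = 106.1585 - 47.3 = 58.86

58.86 dB


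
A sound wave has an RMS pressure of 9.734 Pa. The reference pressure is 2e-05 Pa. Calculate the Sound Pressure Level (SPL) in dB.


Given values:
  p = 9.734 Pa
  p_ref = 2e-05 Pa
Formula: SPL = 20 * log10(p / p_ref)
Compute ratio: p / p_ref = 9.734 / 2e-05 = 486700
Compute log10: log10(486700) = 5.687261
Multiply: SPL = 20 * 5.687261 = 113.75

113.75 dB


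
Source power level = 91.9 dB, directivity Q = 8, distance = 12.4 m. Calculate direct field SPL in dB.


Given values:
  Lw = 91.9 dB, Q = 8, r = 12.4 m
Formula: SPL = Lw + 10 * log10(Q / (4 * pi * r^2))
Compute 4 * pi * r^2 = 4 * pi * 12.4^2 = 1932.2051
Compute Q / denom = 8 / 1932.2051 = 0.00414035
Compute 10 * log10(0.00414035) = -23.8296
SPL = 91.9 + (-23.8296) = 68.07

68.07 dB


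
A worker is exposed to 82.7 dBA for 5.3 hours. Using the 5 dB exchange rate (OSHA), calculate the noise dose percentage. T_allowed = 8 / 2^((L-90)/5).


Given values:
  L = 82.7 dBA, T = 5.3 hours
Formula: T_allowed = 8 / 2^((L - 90) / 5)
Compute exponent: (82.7 - 90) / 5 = -1.46
Compute 2^(-1.46) = 0.363493
T_allowed = 8 / 0.363493 = 22.008677 hours
Dose = (T / T_allowed) * 100
Dose = (5.3 / 22.008677) * 100 = 24.08

24.08 %


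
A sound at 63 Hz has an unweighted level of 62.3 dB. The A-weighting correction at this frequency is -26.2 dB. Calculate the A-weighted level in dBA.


Given values:
  SPL = 62.3 dB
  A-weighting at 63 Hz = -26.2 dB
Formula: L_A = SPL + A_weight
L_A = 62.3 + (-26.2)
L_A = 36.1

36.1 dBA


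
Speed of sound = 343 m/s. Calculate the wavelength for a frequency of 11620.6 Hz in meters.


Given values:
  c = 343 m/s, f = 11620.6 Hz
Formula: lambda = c / f
lambda = 343 / 11620.6
lambda = 0.0295

0.0295 m


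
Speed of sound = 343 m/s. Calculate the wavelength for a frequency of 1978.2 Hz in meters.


Given values:
  c = 343 m/s, f = 1978.2 Hz
Formula: lambda = c / f
lambda = 343 / 1978.2
lambda = 0.1734

0.1734 m


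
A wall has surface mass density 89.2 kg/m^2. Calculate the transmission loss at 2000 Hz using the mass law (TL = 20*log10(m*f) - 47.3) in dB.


Given values:
  m = 89.2 kg/m^2, f = 2000 Hz
Formula: TL = 20 * log10(m * f) - 47.3
Compute m * f = 89.2 * 2000 = 178400.0
Compute log10(178400.0) = 5.251395
Compute 20 * 5.251395 = 105.0279
TL = 105.0279 - 47.3 = 57.73

57.73 dB


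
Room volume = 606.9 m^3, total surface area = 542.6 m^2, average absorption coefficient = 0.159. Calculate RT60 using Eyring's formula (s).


Given values:
  V = 606.9 m^3, S = 542.6 m^2, alpha = 0.159
Formula: RT60 = 0.161 * V / (-S * ln(1 - alpha))
Compute ln(1 - 0.159) = ln(0.841) = -0.173164
Denominator: -542.6 * -0.173164 = 93.9588
Numerator: 0.161 * 606.9 = 97.7109
RT60 = 97.7109 / 93.9588 = 1.04

1.04 s


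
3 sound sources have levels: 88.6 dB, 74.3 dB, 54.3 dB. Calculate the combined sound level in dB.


Formula: L_total = 10 * log10( sum(10^(Li/10)) )
  Source 1: 10^(88.6/10) = 724435960.075
  Source 2: 10^(74.3/10) = 26915348.0393
  Source 3: 10^(54.3/10) = 269153.4804
Sum of linear values = 751620461.5947
L_total = 10 * log10(751620461.5947) = 88.76

88.76 dB


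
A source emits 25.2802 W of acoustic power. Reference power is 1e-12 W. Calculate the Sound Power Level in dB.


Given values:
  W = 25.2802 W
  W_ref = 1e-12 W
Formula: SWL = 10 * log10(W / W_ref)
Compute ratio: W / W_ref = 25280200000000
Compute log10: log10(25280200000000) = 13.402781
Multiply: SWL = 10 * 13.402781 = 134.03

134.03 dB


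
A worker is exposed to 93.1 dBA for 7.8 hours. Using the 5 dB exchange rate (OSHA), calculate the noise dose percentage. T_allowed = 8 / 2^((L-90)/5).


Given values:
  L = 93.1 dBA, T = 7.8 hours
Formula: T_allowed = 8 / 2^((L - 90) / 5)
Compute exponent: (93.1 - 90) / 5 = 0.62
Compute 2^(0.62) = 1.536875
T_allowed = 8 / 1.536875 = 5.205368 hours
Dose = (T / T_allowed) * 100
Dose = (7.8 / 5.205368) * 100 = 149.85

149.85 %


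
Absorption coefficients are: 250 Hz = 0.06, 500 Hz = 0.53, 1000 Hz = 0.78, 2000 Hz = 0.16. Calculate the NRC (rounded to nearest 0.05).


Given values:
  a_250 = 0.06, a_500 = 0.53
  a_1000 = 0.78, a_2000 = 0.16
Formula: NRC = (a250 + a500 + a1000 + a2000) / 4
Sum = 0.06 + 0.53 + 0.78 + 0.16 = 1.53
NRC = 1.53 / 4 = 0.3825
Rounded to nearest 0.05: 0.4

0.4


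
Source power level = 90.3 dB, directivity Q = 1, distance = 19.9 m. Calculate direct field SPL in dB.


Given values:
  Lw = 90.3 dB, Q = 1, r = 19.9 m
Formula: SPL = Lw + 10 * log10(Q / (4 * pi * r^2))
Compute 4 * pi * r^2 = 4 * pi * 19.9^2 = 4976.4084
Compute Q / denom = 1 / 4976.4084 = 0.00020095
Compute 10 * log10(0.00020095) = -36.9691
SPL = 90.3 + (-36.9691) = 53.33

53.33 dB


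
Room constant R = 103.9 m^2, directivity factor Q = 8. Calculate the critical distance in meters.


Given values:
  R = 103.9 m^2, Q = 8
Formula: d_c = 0.141 * sqrt(Q * R)
Compute Q * R = 8 * 103.9 = 831.2
Compute sqrt(831.2) = 28.8305
d_c = 0.141 * 28.8305 = 4.065

4.065 m


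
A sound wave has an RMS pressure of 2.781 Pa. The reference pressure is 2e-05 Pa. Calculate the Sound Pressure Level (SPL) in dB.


Given values:
  p = 2.781 Pa
  p_ref = 2e-05 Pa
Formula: SPL = 20 * log10(p / p_ref)
Compute ratio: p / p_ref = 2.781 / 2e-05 = 139050
Compute log10: log10(139050) = 5.143171
Multiply: SPL = 20 * 5.143171 = 102.86

102.86 dB


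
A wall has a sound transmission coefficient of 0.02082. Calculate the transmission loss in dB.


Given values:
  tau = 0.02082
Formula: TL = 10 * log10(1 / tau)
Compute 1 / tau = 1 / 0.02082 = 48.0307
Compute log10(48.0307) = 1.681519
TL = 10 * 1.681519 = 16.82

16.82 dB


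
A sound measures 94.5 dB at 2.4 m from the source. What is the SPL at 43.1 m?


Given values:
  SPL1 = 94.5 dB, r1 = 2.4 m, r2 = 43.1 m
Formula: SPL2 = SPL1 - 20 * log10(r2 / r1)
Compute ratio: r2 / r1 = 43.1 / 2.4 = 17.9583
Compute log10: log10(17.9583) = 1.254265
Compute drop: 20 * 1.254265 = 25.0853
SPL2 = 94.5 - 25.0853 = 69.41

69.41 dB


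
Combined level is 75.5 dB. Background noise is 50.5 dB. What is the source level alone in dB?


Given values:
  L_total = 75.5 dB, L_bg = 50.5 dB
Formula: L_source = 10 * log10(10^(L_total/10) - 10^(L_bg/10))
Convert to linear:
  10^(75.5/10) = 35481338.9234
  10^(50.5/10) = 112201.8454
Difference: 35481338.9234 - 112201.8454 = 35369137.078
L_source = 10 * log10(35369137.078) = 75.49

75.49 dB


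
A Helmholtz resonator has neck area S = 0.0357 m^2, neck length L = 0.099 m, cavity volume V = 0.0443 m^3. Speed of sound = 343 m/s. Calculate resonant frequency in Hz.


Given values:
  S = 0.0357 m^2, L = 0.099 m, V = 0.0443 m^3, c = 343 m/s
Formula: f = (c / (2*pi)) * sqrt(S / (V * L))
Compute V * L = 0.0443 * 0.099 = 0.0043857
Compute S / (V * L) = 0.0357 / 0.0043857 = 8.1401
Compute sqrt(8.1401) = 2.853086
Compute c / (2*pi) = 343 / 6.283185 = 54.590148
f = 54.590148 * 2.853086 = 155.75

155.75 Hz


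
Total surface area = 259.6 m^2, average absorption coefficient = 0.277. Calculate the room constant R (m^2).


Given values:
  S = 259.6 m^2, alpha = 0.277
Formula: R = S * alpha / (1 - alpha)
Numerator: 259.6 * 0.277 = 71.9092
Denominator: 1 - 0.277 = 0.723
R = 71.9092 / 0.723 = 99.46

99.46 m^2


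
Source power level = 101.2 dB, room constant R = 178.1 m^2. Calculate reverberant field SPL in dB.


Given values:
  Lw = 101.2 dB, R = 178.1 m^2
Formula: SPL = Lw + 10 * log10(4 / R)
Compute 4 / R = 4 / 178.1 = 0.022459
Compute 10 * log10(0.022459) = -16.4861
SPL = 101.2 + (-16.4861) = 84.71

84.71 dB


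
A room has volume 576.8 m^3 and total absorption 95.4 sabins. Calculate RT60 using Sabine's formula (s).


Given values:
  V = 576.8 m^3
  A = 95.4 sabins
Formula: RT60 = 0.161 * V / A
Numerator: 0.161 * 576.8 = 92.8648
RT60 = 92.8648 / 95.4 = 0.973

0.973 s


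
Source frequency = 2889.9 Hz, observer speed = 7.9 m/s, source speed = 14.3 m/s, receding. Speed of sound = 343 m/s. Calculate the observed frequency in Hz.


Given values:
  f_s = 2889.9 Hz, v_o = 7.9 m/s, v_s = 14.3 m/s
  Direction: receding
Formula: f_o = f_s * (c - v_o) / (c + v_s)
Numerator: c - v_o = 343 - 7.9 = 335.1
Denominator: c + v_s = 343 + 14.3 = 357.3
f_o = 2889.9 * 335.1 / 357.3 = 2710.34

2710.34 Hz


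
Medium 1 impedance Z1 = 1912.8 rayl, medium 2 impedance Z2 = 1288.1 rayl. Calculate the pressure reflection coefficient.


Given values:
  Z1 = 1912.8 rayl, Z2 = 1288.1 rayl
Formula: R = (Z2 - Z1) / (Z2 + Z1)
Numerator: Z2 - Z1 = 1288.1 - 1912.8 = -624.7
Denominator: Z2 + Z1 = 1288.1 + 1912.8 = 3200.9
R = -624.7 / 3200.9 = -0.1952

-0.1952


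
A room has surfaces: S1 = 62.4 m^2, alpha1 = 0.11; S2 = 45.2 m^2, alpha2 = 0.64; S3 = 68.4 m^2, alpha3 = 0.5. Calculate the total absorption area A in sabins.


Given surfaces:
  Surface 1: 62.4 * 0.11 = 6.864
  Surface 2: 45.2 * 0.64 = 28.928
  Surface 3: 68.4 * 0.5 = 34.2
Formula: A = sum(Si * alpha_i)
A = 6.864 + 28.928 + 34.2
A = 69.99

69.99 sabins


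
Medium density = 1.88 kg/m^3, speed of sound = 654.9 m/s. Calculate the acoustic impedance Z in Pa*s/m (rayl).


Given values:
  rho = 1.88 kg/m^3
  c = 654.9 m/s
Formula: Z = rho * c
Z = 1.88 * 654.9
Z = 1231.21

1231.21 rayl


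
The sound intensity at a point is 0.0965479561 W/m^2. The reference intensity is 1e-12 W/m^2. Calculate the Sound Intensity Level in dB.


Given values:
  I = 0.0965479561 W/m^2
  I_ref = 1e-12 W/m^2
Formula: SIL = 10 * log10(I / I_ref)
Compute ratio: I / I_ref = 96547956100
Compute log10: log10(96547956100) = 10.984743
Multiply: SIL = 10 * 10.984743 = 109.85

109.85 dB


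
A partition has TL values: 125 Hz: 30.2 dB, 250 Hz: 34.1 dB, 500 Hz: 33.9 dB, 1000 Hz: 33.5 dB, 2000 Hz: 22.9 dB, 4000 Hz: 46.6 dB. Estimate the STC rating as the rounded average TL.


Given TL values at each frequency:
  125 Hz: 30.2 dB
  250 Hz: 34.1 dB
  500 Hz: 33.9 dB
  1000 Hz: 33.5 dB
  2000 Hz: 22.9 dB
  4000 Hz: 46.6 dB
Formula: STC ~ round(average of TL values)
Sum = 30.2 + 34.1 + 33.9 + 33.5 + 22.9 + 46.6 = 201.2
Average = 201.2 / 6 = 33.53
Rounded: 34

34


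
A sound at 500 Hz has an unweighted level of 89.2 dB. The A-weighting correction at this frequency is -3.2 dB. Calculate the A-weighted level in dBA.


Given values:
  SPL = 89.2 dB
  A-weighting at 500 Hz = -3.2 dB
Formula: L_A = SPL + A_weight
L_A = 89.2 + (-3.2)
L_A = 86.0

86.0 dBA


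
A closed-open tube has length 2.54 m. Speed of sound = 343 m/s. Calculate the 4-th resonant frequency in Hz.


Given values:
  Tube type: closed-open, L = 2.54 m, c = 343 m/s, n = 4
Formula: f_n = (2n - 1) * c / (4 * L)
Compute 2n - 1 = 2*4 - 1 = 7
Compute 4 * L = 4 * 2.54 = 10.16
f = 7 * 343 / 10.16
f = 236.32

236.32 Hz


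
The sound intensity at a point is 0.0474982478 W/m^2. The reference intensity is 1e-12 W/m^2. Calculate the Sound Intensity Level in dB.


Given values:
  I = 0.0474982478 W/m^2
  I_ref = 1e-12 W/m^2
Formula: SIL = 10 * log10(I / I_ref)
Compute ratio: I / I_ref = 47498247800
Compute log10: log10(47498247800) = 10.676678
Multiply: SIL = 10 * 10.676678 = 106.77

106.77 dB


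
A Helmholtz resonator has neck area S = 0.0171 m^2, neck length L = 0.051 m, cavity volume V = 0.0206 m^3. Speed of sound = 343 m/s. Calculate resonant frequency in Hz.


Given values:
  S = 0.0171 m^2, L = 0.051 m, V = 0.0206 m^3, c = 343 m/s
Formula: f = (c / (2*pi)) * sqrt(S / (V * L))
Compute V * L = 0.0206 * 0.051 = 0.0010506
Compute S / (V * L) = 0.0171 / 0.0010506 = 16.2764
Compute sqrt(16.2764) = 4.034402
Compute c / (2*pi) = 343 / 6.283185 = 54.590148
f = 54.590148 * 4.034402 = 220.24

220.24 Hz


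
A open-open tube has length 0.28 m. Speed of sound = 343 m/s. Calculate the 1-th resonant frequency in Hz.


Given values:
  Tube type: open-open, L = 0.28 m, c = 343 m/s, n = 1
Formula: f_n = n * c / (2 * L)
Compute 2 * L = 2 * 0.28 = 0.56
f = 1 * 343 / 0.56
f = 612.5

612.5 Hz


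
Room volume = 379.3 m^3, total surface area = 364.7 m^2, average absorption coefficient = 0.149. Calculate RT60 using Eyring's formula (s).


Given values:
  V = 379.3 m^3, S = 364.7 m^2, alpha = 0.149
Formula: RT60 = 0.161 * V / (-S * ln(1 - alpha))
Compute ln(1 - 0.149) = ln(0.851) = -0.161343
Denominator: -364.7 * -0.161343 = 58.8418
Numerator: 0.161 * 379.3 = 61.0673
RT60 = 61.0673 / 58.8418 = 1.038

1.038 s


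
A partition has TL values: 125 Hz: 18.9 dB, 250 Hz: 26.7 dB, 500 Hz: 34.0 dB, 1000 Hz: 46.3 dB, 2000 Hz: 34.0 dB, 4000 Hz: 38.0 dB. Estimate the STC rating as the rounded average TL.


Given TL values at each frequency:
  125 Hz: 18.9 dB
  250 Hz: 26.7 dB
  500 Hz: 34.0 dB
  1000 Hz: 46.3 dB
  2000 Hz: 34.0 dB
  4000 Hz: 38.0 dB
Formula: STC ~ round(average of TL values)
Sum = 18.9 + 26.7 + 34.0 + 46.3 + 34.0 + 38.0 = 197.9
Average = 197.9 / 6 = 32.98
Rounded: 33

33


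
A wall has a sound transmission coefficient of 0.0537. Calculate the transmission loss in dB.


Given values:
  tau = 0.0537
Formula: TL = 10 * log10(1 / tau)
Compute 1 / tau = 1 / 0.0537 = 18.622
Compute log10(18.622) = 1.270026
TL = 10 * 1.270026 = 12.7

12.7 dB


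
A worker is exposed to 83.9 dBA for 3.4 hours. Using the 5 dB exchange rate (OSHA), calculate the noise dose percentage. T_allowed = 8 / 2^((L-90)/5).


Given values:
  L = 83.9 dBA, T = 3.4 hours
Formula: T_allowed = 8 / 2^((L - 90) / 5)
Compute exponent: (83.9 - 90) / 5 = -1.22
Compute 2^(-1.22) = 0.429283
T_allowed = 8 / 0.429283 = 18.635725 hours
Dose = (T / T_allowed) * 100
Dose = (3.4 / 18.635725) * 100 = 18.24

18.24 %


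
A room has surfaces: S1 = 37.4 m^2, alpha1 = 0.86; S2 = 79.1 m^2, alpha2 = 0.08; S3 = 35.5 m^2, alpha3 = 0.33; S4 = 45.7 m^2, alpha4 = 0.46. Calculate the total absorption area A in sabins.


Given surfaces:
  Surface 1: 37.4 * 0.86 = 32.164
  Surface 2: 79.1 * 0.08 = 6.328
  Surface 3: 35.5 * 0.33 = 11.715
  Surface 4: 45.7 * 0.46 = 21.022
Formula: A = sum(Si * alpha_i)
A = 32.164 + 6.328 + 11.715 + 21.022
A = 71.23

71.23 sabins


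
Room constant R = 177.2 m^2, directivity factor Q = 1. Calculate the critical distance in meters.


Given values:
  R = 177.2 m^2, Q = 1
Formula: d_c = 0.141 * sqrt(Q * R)
Compute Q * R = 1 * 177.2 = 177.2
Compute sqrt(177.2) = 13.3116
d_c = 0.141 * 13.3116 = 1.877

1.877 m


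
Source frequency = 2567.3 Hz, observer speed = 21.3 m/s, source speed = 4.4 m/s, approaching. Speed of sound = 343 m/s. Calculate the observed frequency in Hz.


Given values:
  f_s = 2567.3 Hz, v_o = 21.3 m/s, v_s = 4.4 m/s
  Direction: approaching
Formula: f_o = f_s * (c + v_o) / (c - v_s)
Numerator: c + v_o = 343 + 21.3 = 364.3
Denominator: c - v_s = 343 - 4.4 = 338.6
f_o = 2567.3 * 364.3 / 338.6 = 2762.16

2762.16 Hz


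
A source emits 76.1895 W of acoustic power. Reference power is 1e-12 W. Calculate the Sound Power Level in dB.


Given values:
  W = 76.1895 W
  W_ref = 1e-12 W
Formula: SWL = 10 * log10(W / W_ref)
Compute ratio: W / W_ref = 76189500000000
Compute log10: log10(76189500000000) = 13.881895
Multiply: SWL = 10 * 13.881895 = 138.82

138.82 dB


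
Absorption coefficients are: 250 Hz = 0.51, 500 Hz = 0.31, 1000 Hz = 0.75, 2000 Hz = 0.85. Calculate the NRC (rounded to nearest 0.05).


Given values:
  a_250 = 0.51, a_500 = 0.31
  a_1000 = 0.75, a_2000 = 0.85
Formula: NRC = (a250 + a500 + a1000 + a2000) / 4
Sum = 0.51 + 0.31 + 0.75 + 0.85 = 2.42
NRC = 2.42 / 4 = 0.605
Rounded to nearest 0.05: 0.6

0.6


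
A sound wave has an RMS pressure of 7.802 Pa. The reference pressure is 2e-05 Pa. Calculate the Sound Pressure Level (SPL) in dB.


Given values:
  p = 7.802 Pa
  p_ref = 2e-05 Pa
Formula: SPL = 20 * log10(p / p_ref)
Compute ratio: p / p_ref = 7.802 / 2e-05 = 390100
Compute log10: log10(390100) = 5.591176
Multiply: SPL = 20 * 5.591176 = 111.82

111.82 dB


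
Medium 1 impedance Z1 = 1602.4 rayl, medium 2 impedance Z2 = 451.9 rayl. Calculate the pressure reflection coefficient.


Given values:
  Z1 = 1602.4 rayl, Z2 = 451.9 rayl
Formula: R = (Z2 - Z1) / (Z2 + Z1)
Numerator: Z2 - Z1 = 451.9 - 1602.4 = -1150.5
Denominator: Z2 + Z1 = 451.9 + 1602.4 = 2054.3
R = -1150.5 / 2054.3 = -0.56

-0.56


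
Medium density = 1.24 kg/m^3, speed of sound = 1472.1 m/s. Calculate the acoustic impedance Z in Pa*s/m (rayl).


Given values:
  rho = 1.24 kg/m^3
  c = 1472.1 m/s
Formula: Z = rho * c
Z = 1.24 * 1472.1
Z = 1825.4

1825.4 rayl


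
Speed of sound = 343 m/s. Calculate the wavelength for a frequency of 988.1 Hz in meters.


Given values:
  c = 343 m/s, f = 988.1 Hz
Formula: lambda = c / f
lambda = 343 / 988.1
lambda = 0.3471

0.3471 m


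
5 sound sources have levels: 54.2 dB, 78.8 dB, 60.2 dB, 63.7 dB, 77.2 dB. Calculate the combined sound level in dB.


Formula: L_total = 10 * log10( sum(10^(Li/10)) )
  Source 1: 10^(54.2/10) = 263026.7992
  Source 2: 10^(78.8/10) = 75857757.5029
  Source 3: 10^(60.2/10) = 1047128.5481
  Source 4: 10^(63.7/10) = 2344228.8153
  Source 5: 10^(77.2/10) = 52480746.025
Sum of linear values = 131992887.6905
L_total = 10 * log10(131992887.6905) = 81.21

81.21 dB


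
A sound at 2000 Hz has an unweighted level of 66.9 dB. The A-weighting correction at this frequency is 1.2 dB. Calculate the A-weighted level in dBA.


Given values:
  SPL = 66.9 dB
  A-weighting at 2000 Hz = 1.2 dB
Formula: L_A = SPL + A_weight
L_A = 66.9 + (1.2)
L_A = 68.1

68.1 dBA


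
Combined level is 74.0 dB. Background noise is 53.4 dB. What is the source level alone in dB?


Given values:
  L_total = 74.0 dB, L_bg = 53.4 dB
Formula: L_source = 10 * log10(10^(L_total/10) - 10^(L_bg/10))
Convert to linear:
  10^(74.0/10) = 25118864.3151
  10^(53.4/10) = 218776.1624
Difference: 25118864.3151 - 218776.1624 = 24900088.1527
L_source = 10 * log10(24900088.1527) = 73.96

73.96 dB


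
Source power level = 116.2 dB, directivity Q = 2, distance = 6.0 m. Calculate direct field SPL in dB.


Given values:
  Lw = 116.2 dB, Q = 2, r = 6.0 m
Formula: SPL = Lw + 10 * log10(Q / (4 * pi * r^2))
Compute 4 * pi * r^2 = 4 * pi * 6.0^2 = 452.3893
Compute Q / denom = 2 / 452.3893 = 0.00442097
Compute 10 * log10(0.00442097) = -23.5448
SPL = 116.2 + (-23.5448) = 92.66

92.66 dB


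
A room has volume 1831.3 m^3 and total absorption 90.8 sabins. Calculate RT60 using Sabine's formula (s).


Given values:
  V = 1831.3 m^3
  A = 90.8 sabins
Formula: RT60 = 0.161 * V / A
Numerator: 0.161 * 1831.3 = 294.8393
RT60 = 294.8393 / 90.8 = 3.247

3.247 s


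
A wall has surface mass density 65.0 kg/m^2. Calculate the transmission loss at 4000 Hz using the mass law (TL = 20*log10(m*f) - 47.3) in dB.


Given values:
  m = 65.0 kg/m^2, f = 4000 Hz
Formula: TL = 20 * log10(m * f) - 47.3
Compute m * f = 65.0 * 4000 = 260000.0
Compute log10(260000.0) = 5.414973
Compute 20 * 5.414973 = 108.2995
TL = 108.2995 - 47.3 = 61.0

61.0 dB


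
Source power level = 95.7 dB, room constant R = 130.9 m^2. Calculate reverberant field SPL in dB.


Given values:
  Lw = 95.7 dB, R = 130.9 m^2
Formula: SPL = Lw + 10 * log10(4 / R)
Compute 4 / R = 4 / 130.9 = 0.030558
Compute 10 * log10(0.030558) = -15.1488
SPL = 95.7 + (-15.1488) = 80.55

80.55 dB


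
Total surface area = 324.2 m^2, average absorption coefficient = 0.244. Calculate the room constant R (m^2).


Given values:
  S = 324.2 m^2, alpha = 0.244
Formula: R = S * alpha / (1 - alpha)
Numerator: 324.2 * 0.244 = 79.1048
Denominator: 1 - 0.244 = 0.756
R = 79.1048 / 0.756 = 104.64

104.64 m^2


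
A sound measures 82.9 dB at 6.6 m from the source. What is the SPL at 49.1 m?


Given values:
  SPL1 = 82.9 dB, r1 = 6.6 m, r2 = 49.1 m
Formula: SPL2 = SPL1 - 20 * log10(r2 / r1)
Compute ratio: r2 / r1 = 49.1 / 6.6 = 7.4394
Compute log10: log10(7.4394) = 0.871538
Compute drop: 20 * 0.871538 = 17.4308
SPL2 = 82.9 - 17.4308 = 65.47

65.47 dB


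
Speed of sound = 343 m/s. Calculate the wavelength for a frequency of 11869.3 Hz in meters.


Given values:
  c = 343 m/s, f = 11869.3 Hz
Formula: lambda = c / f
lambda = 343 / 11869.3
lambda = 0.0289

0.0289 m


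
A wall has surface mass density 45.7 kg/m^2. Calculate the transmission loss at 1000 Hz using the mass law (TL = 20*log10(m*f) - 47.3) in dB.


Given values:
  m = 45.7 kg/m^2, f = 1000 Hz
Formula: TL = 20 * log10(m * f) - 47.3
Compute m * f = 45.7 * 1000 = 45700.0
Compute log10(45700.0) = 4.659916
Compute 20 * 4.659916 = 93.1983
TL = 93.1983 - 47.3 = 45.9

45.9 dB


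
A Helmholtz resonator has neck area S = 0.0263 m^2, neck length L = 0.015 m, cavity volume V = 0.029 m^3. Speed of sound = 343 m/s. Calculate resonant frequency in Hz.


Given values:
  S = 0.0263 m^2, L = 0.015 m, V = 0.029 m^3, c = 343 m/s
Formula: f = (c / (2*pi)) * sqrt(S / (V * L))
Compute V * L = 0.029 * 0.015 = 0.000435
Compute S / (V * L) = 0.0263 / 0.000435 = 60.4598
Compute sqrt(60.4598) = 7.77559
Compute c / (2*pi) = 343 / 6.283185 = 54.590148
f = 54.590148 * 7.77559 = 424.47

424.47 Hz


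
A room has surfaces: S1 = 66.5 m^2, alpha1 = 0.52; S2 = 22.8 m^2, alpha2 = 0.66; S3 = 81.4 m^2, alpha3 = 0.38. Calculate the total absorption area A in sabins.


Given surfaces:
  Surface 1: 66.5 * 0.52 = 34.58
  Surface 2: 22.8 * 0.66 = 15.048
  Surface 3: 81.4 * 0.38 = 30.932
Formula: A = sum(Si * alpha_i)
A = 34.58 + 15.048 + 30.932
A = 80.56

80.56 sabins


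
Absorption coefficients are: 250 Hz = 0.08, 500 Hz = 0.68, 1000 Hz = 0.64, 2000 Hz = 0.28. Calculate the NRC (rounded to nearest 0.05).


Given values:
  a_250 = 0.08, a_500 = 0.68
  a_1000 = 0.64, a_2000 = 0.28
Formula: NRC = (a250 + a500 + a1000 + a2000) / 4
Sum = 0.08 + 0.68 + 0.64 + 0.28 = 1.68
NRC = 1.68 / 4 = 0.42
Rounded to nearest 0.05: 0.4

0.4


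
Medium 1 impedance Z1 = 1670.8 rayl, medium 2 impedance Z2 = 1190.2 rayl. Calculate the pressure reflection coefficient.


Given values:
  Z1 = 1670.8 rayl, Z2 = 1190.2 rayl
Formula: R = (Z2 - Z1) / (Z2 + Z1)
Numerator: Z2 - Z1 = 1190.2 - 1670.8 = -480.6
Denominator: Z2 + Z1 = 1190.2 + 1670.8 = 2861.0
R = -480.6 / 2861.0 = -0.168

-0.168


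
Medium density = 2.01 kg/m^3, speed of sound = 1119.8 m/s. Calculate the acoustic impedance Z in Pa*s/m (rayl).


Given values:
  rho = 2.01 kg/m^3
  c = 1119.8 m/s
Formula: Z = rho * c
Z = 2.01 * 1119.8
Z = 2250.8

2250.8 rayl


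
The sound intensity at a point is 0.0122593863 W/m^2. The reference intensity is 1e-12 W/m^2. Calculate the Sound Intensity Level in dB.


Given values:
  I = 0.0122593863 W/m^2
  I_ref = 1e-12 W/m^2
Formula: SIL = 10 * log10(I / I_ref)
Compute ratio: I / I_ref = 12259386300
Compute log10: log10(12259386300) = 10.088469
Multiply: SIL = 10 * 10.088469 = 100.88

100.88 dB


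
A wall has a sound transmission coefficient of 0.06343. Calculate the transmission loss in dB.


Given values:
  tau = 0.06343
Formula: TL = 10 * log10(1 / tau)
Compute 1 / tau = 1 / 0.06343 = 15.7654
Compute log10(15.7654) = 1.197705
TL = 10 * 1.197705 = 11.98

11.98 dB


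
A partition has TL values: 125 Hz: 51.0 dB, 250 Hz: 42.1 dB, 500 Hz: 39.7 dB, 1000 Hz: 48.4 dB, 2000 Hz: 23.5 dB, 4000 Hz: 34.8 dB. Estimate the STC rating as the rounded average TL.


Given TL values at each frequency:
  125 Hz: 51.0 dB
  250 Hz: 42.1 dB
  500 Hz: 39.7 dB
  1000 Hz: 48.4 dB
  2000 Hz: 23.5 dB
  4000 Hz: 34.8 dB
Formula: STC ~ round(average of TL values)
Sum = 51.0 + 42.1 + 39.7 + 48.4 + 23.5 + 34.8 = 239.5
Average = 239.5 / 6 = 39.92
Rounded: 40

40


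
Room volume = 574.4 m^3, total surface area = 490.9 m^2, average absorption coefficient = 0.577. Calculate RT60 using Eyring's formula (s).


Given values:
  V = 574.4 m^3, S = 490.9 m^2, alpha = 0.577
Formula: RT60 = 0.161 * V / (-S * ln(1 - alpha))
Compute ln(1 - 0.577) = ln(0.423) = -0.860383
Denominator: -490.9 * -0.860383 = 422.362
Numerator: 0.161 * 574.4 = 92.4784
RT60 = 92.4784 / 422.362 = 0.219

0.219 s


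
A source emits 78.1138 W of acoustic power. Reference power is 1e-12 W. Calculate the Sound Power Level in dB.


Given values:
  W = 78.1138 W
  W_ref = 1e-12 W
Formula: SWL = 10 * log10(W / W_ref)
Compute ratio: W / W_ref = 78113800000000
Compute log10: log10(78113800000000) = 13.892728
Multiply: SWL = 10 * 13.892728 = 138.93

138.93 dB


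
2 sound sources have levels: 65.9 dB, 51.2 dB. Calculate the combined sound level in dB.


Formula: L_total = 10 * log10( sum(10^(Li/10)) )
  Source 1: 10^(65.9/10) = 3890451.4499
  Source 2: 10^(51.2/10) = 131825.6739
Sum of linear values = 4022277.1238
L_total = 10 * log10(4022277.1238) = 66.04

66.04 dB


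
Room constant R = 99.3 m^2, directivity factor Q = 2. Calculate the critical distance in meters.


Given values:
  R = 99.3 m^2, Q = 2
Formula: d_c = 0.141 * sqrt(Q * R)
Compute Q * R = 2 * 99.3 = 198.6
Compute sqrt(198.6) = 14.0926
d_c = 0.141 * 14.0926 = 1.987

1.987 m


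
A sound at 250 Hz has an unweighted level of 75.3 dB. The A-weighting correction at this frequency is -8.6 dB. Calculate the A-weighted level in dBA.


Given values:
  SPL = 75.3 dB
  A-weighting at 250 Hz = -8.6 dB
Formula: L_A = SPL + A_weight
L_A = 75.3 + (-8.6)
L_A = 66.7

66.7 dBA


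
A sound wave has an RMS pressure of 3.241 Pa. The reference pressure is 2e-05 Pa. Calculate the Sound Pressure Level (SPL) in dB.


Given values:
  p = 3.241 Pa
  p_ref = 2e-05 Pa
Formula: SPL = 20 * log10(p / p_ref)
Compute ratio: p / p_ref = 3.241 / 2e-05 = 162050
Compute log10: log10(162050) = 5.209649
Multiply: SPL = 20 * 5.209649 = 104.19

104.19 dB


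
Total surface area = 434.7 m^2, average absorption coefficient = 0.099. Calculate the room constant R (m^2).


Given values:
  S = 434.7 m^2, alpha = 0.099
Formula: R = S * alpha / (1 - alpha)
Numerator: 434.7 * 0.099 = 43.0353
Denominator: 1 - 0.099 = 0.901
R = 43.0353 / 0.901 = 47.76

47.76 m^2


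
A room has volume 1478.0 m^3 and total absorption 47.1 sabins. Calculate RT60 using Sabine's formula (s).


Given values:
  V = 1478.0 m^3
  A = 47.1 sabins
Formula: RT60 = 0.161 * V / A
Numerator: 0.161 * 1478.0 = 237.958
RT60 = 237.958 / 47.1 = 5.052

5.052 s


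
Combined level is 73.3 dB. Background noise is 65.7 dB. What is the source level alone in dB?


Given values:
  L_total = 73.3 dB, L_bg = 65.7 dB
Formula: L_source = 10 * log10(10^(L_total/10) - 10^(L_bg/10))
Convert to linear:
  10^(73.3/10) = 21379620.895
  10^(65.7/10) = 3715352.291
Difference: 21379620.895 - 3715352.291 = 17664268.604
L_source = 10 * log10(17664268.604) = 72.47

72.47 dB


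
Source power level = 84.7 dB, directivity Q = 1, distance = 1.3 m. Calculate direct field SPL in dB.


Given values:
  Lw = 84.7 dB, Q = 1, r = 1.3 m
Formula: SPL = Lw + 10 * log10(Q / (4 * pi * r^2))
Compute 4 * pi * r^2 = 4 * pi * 1.3^2 = 21.2372
Compute Q / denom = 1 / 21.2372 = 0.04708719
Compute 10 * log10(0.04708719) = -13.271
SPL = 84.7 + (-13.271) = 71.43

71.43 dB


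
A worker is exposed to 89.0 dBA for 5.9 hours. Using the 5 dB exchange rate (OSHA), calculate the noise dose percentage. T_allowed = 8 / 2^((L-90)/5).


Given values:
  L = 89.0 dBA, T = 5.9 hours
Formula: T_allowed = 8 / 2^((L - 90) / 5)
Compute exponent: (89.0 - 90) / 5 = -0.2
Compute 2^(-0.2) = 0.870551
T_allowed = 8 / 0.870551 = 9.189582 hours
Dose = (T / T_allowed) * 100
Dose = (5.9 / 9.189582) * 100 = 64.2

64.2 %


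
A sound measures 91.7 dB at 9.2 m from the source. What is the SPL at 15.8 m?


Given values:
  SPL1 = 91.7 dB, r1 = 9.2 m, r2 = 15.8 m
Formula: SPL2 = SPL1 - 20 * log10(r2 / r1)
Compute ratio: r2 / r1 = 15.8 / 9.2 = 1.7174
Compute log10: log10(1.7174) = 0.234871
Compute drop: 20 * 0.234871 = 4.6974
SPL2 = 91.7 - 4.6974 = 87.0

87.0 dB


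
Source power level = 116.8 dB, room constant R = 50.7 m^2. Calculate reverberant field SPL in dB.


Given values:
  Lw = 116.8 dB, R = 50.7 m^2
Formula: SPL = Lw + 10 * log10(4 / R)
Compute 4 / R = 4 / 50.7 = 0.078895
Compute 10 * log10(0.078895) = -11.0295
SPL = 116.8 + (-11.0295) = 105.77

105.77 dB


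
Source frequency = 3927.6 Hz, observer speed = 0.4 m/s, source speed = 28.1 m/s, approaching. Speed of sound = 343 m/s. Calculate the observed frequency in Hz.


Given values:
  f_s = 3927.6 Hz, v_o = 0.4 m/s, v_s = 28.1 m/s
  Direction: approaching
Formula: f_o = f_s * (c + v_o) / (c - v_s)
Numerator: c + v_o = 343 + 0.4 = 343.4
Denominator: c - v_s = 343 - 28.1 = 314.9
f_o = 3927.6 * 343.4 / 314.9 = 4283.07

4283.07 Hz


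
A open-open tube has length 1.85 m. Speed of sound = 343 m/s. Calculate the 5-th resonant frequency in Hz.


Given values:
  Tube type: open-open, L = 1.85 m, c = 343 m/s, n = 5
Formula: f_n = n * c / (2 * L)
Compute 2 * L = 2 * 1.85 = 3.7
f = 5 * 343 / 3.7
f = 463.51

463.51 Hz


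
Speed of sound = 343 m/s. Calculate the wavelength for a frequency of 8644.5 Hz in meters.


Given values:
  c = 343 m/s, f = 8644.5 Hz
Formula: lambda = c / f
lambda = 343 / 8644.5
lambda = 0.0397

0.0397 m


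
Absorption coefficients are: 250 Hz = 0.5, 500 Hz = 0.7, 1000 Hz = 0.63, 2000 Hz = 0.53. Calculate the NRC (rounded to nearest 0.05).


Given values:
  a_250 = 0.5, a_500 = 0.7
  a_1000 = 0.63, a_2000 = 0.53
Formula: NRC = (a250 + a500 + a1000 + a2000) / 4
Sum = 0.5 + 0.7 + 0.63 + 0.53 = 2.36
NRC = 2.36 / 4 = 0.59
Rounded to nearest 0.05: 0.6

0.6


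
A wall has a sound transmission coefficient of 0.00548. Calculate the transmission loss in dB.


Given values:
  tau = 0.00548
Formula: TL = 10 * log10(1 / tau)
Compute 1 / tau = 1 / 0.00548 = 182.4818
Compute log10(182.4818) = 2.26122
TL = 10 * 2.26122 = 22.61

22.61 dB


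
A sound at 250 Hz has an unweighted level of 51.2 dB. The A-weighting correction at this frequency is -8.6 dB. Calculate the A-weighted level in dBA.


Given values:
  SPL = 51.2 dB
  A-weighting at 250 Hz = -8.6 dB
Formula: L_A = SPL + A_weight
L_A = 51.2 + (-8.6)
L_A = 42.6

42.6 dBA


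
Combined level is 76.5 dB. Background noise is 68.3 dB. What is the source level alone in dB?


Given values:
  L_total = 76.5 dB, L_bg = 68.3 dB
Formula: L_source = 10 * log10(10^(L_total/10) - 10^(L_bg/10))
Convert to linear:
  10^(76.5/10) = 44668359.2151
  10^(68.3/10) = 6760829.7539
Difference: 44668359.2151 - 6760829.7539 = 37907529.4612
L_source = 10 * log10(37907529.4612) = 75.79

75.79 dB


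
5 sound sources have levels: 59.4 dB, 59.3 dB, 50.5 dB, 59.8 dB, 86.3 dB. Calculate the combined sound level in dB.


Formula: L_total = 10 * log10( sum(10^(Li/10)) )
  Source 1: 10^(59.4/10) = 870963.59
  Source 2: 10^(59.3/10) = 851138.0382
  Source 3: 10^(50.5/10) = 112201.8454
  Source 4: 10^(59.8/10) = 954992.586
  Source 5: 10^(86.3/10) = 426579518.8016
Sum of linear values = 429368814.8612
L_total = 10 * log10(429368814.8612) = 86.33

86.33 dB


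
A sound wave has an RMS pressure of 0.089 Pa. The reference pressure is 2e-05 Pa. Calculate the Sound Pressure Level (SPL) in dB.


Given values:
  p = 0.089 Pa
  p_ref = 2e-05 Pa
Formula: SPL = 20 * log10(p / p_ref)
Compute ratio: p / p_ref = 0.089 / 2e-05 = 4450
Compute log10: log10(4450) = 3.64836
Multiply: SPL = 20 * 3.64836 = 72.97

72.97 dB


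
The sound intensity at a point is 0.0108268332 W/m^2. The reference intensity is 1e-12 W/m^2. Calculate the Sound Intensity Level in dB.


Given values:
  I = 0.0108268332 W/m^2
  I_ref = 1e-12 W/m^2
Formula: SIL = 10 * log10(I / I_ref)
Compute ratio: I / I_ref = 10826833200
Compute log10: log10(10826833200) = 10.034501
Multiply: SIL = 10 * 10.034501 = 100.35

100.35 dB


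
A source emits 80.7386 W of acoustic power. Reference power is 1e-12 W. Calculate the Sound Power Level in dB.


Given values:
  W = 80.7386 W
  W_ref = 1e-12 W
Formula: SWL = 10 * log10(W / W_ref)
Compute ratio: W / W_ref = 80738600000000
Compute log10: log10(80738600000000) = 13.907081
Multiply: SWL = 10 * 13.907081 = 139.07

139.07 dB


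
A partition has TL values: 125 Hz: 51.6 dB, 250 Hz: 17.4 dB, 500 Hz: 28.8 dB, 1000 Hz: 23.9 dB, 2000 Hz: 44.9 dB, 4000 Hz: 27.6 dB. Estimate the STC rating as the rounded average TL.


Given TL values at each frequency:
  125 Hz: 51.6 dB
  250 Hz: 17.4 dB
  500 Hz: 28.8 dB
  1000 Hz: 23.9 dB
  2000 Hz: 44.9 dB
  4000 Hz: 27.6 dB
Formula: STC ~ round(average of TL values)
Sum = 51.6 + 17.4 + 28.8 + 23.9 + 44.9 + 27.6 = 194.2
Average = 194.2 / 6 = 32.37
Rounded: 32

32


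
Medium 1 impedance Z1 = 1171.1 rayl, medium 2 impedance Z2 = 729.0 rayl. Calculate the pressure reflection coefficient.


Given values:
  Z1 = 1171.1 rayl, Z2 = 729.0 rayl
Formula: R = (Z2 - Z1) / (Z2 + Z1)
Numerator: Z2 - Z1 = 729.0 - 1171.1 = -442.1
Denominator: Z2 + Z1 = 729.0 + 1171.1 = 1900.1
R = -442.1 / 1900.1 = -0.2327

-0.2327


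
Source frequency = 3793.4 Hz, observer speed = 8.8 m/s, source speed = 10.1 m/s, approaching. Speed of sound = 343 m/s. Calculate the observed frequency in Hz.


Given values:
  f_s = 3793.4 Hz, v_o = 8.8 m/s, v_s = 10.1 m/s
  Direction: approaching
Formula: f_o = f_s * (c + v_o) / (c - v_s)
Numerator: c + v_o = 343 + 8.8 = 351.8
Denominator: c - v_s = 343 - 10.1 = 332.9
f_o = 3793.4 * 351.8 / 332.9 = 4008.77

4008.77 Hz
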